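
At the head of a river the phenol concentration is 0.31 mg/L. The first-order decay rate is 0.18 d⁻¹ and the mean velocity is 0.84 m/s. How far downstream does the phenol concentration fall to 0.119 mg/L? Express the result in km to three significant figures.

386 km

From C = C₀·e^(−kt), t = ln(C₀/C)/k = ln(0.31/0.119)/0.18 = 0.9574/0.18 = 5.319 d.
Distance = v·t = 0.84 m/s × 4.596e+05 s = 3.86e+05 m = 386 km.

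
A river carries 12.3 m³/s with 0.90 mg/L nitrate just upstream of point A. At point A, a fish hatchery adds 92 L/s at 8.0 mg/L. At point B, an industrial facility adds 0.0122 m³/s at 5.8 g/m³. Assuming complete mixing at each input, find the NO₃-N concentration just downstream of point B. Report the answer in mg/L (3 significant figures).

92 L/s = 0.092 m³/s.
After input A: C = (12.3·0.9 + 0.092·8) / 12.39 = 0.9527 mg/L.
After input B: C = (12.39·0.9527 + 0.0122·5.8) / 12.4 = 0.9575 mg/L.

0.957 mg/L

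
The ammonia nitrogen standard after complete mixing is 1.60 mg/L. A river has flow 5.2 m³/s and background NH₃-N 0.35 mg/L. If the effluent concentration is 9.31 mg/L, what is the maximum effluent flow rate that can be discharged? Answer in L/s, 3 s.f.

843 L/s

Mass balance at complete mixing: C_std·(Q_w + Q_r) = Q_w·C_e + Q_r·C_b.
Rearranging, Q_w = Q_r·(C_std − C_b)/(C_e − C_std) = 5.2·(1.6 − 0.35) / (9.31 − 1.6) = 0.8431 m³/s.
= 843.1 L/s.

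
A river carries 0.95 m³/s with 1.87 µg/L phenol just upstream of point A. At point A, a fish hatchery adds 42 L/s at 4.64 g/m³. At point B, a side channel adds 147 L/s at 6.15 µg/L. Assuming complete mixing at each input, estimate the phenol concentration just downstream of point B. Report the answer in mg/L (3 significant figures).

0.173 mg/L

1.87 µg/L = 0.00187 mg/L.
42 L/s = 0.042 m³/s.
After input A: C = (0.95·0.00187 + 0.042·4.64) / 0.992 = 0.1982 mg/L.
147 L/s = 0.147 m³/s.
6.15 µg/L = 0.00615 mg/L.
After input B: C = (0.992·0.1982 + 0.147·0.00615) / 1.139 = 0.1735 mg/L.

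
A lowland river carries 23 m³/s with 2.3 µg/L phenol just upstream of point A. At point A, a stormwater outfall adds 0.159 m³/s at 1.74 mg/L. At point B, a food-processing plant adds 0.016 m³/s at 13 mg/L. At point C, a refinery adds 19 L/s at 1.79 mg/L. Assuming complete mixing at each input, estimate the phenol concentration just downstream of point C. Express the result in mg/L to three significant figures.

2.3 µg/L = 0.0023 mg/L.
After input A: C = (23·0.0023 + 0.159·1.74) / 23.16 = 0.01423 mg/L.
After input B: C = (23.16·0.01423 + 0.016·13) / 23.17 = 0.0232 mg/L.
19 L/s = 0.019 m³/s.
After input C: C = (23.17·0.0232 + 0.019·1.79) / 23.19 = 0.02464 mg/L.

0.0246 mg/L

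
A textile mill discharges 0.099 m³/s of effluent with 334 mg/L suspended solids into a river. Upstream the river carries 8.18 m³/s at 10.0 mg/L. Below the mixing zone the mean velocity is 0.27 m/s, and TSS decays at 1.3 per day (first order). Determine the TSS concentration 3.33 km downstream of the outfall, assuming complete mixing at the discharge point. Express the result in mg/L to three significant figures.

After complete mixing, C₀ = (0.099·334 + 8.18·10) / 8.279 = 13.87 mg/L.
Travel time t = 3330 m / 0.27 m/s = 1.233e+04 s = 0.1427 d.
C = 13.87·exp(−1.3·0.1427) = 13.87·0.8306 = 11.52 mg/L.

11.5 mg/L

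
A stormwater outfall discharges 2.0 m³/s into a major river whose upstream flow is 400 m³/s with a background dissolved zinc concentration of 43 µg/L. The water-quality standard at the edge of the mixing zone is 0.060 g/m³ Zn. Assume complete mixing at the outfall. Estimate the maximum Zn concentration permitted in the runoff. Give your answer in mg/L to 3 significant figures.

3.46 mg/L

43 µg/L = 0.043 mg/L.
Mass balance: 0.06·402 = 2·Cₑ + 400·0.043.
Cₑ = (24.12 − 17.2) / 2 = 3.46 mg/L.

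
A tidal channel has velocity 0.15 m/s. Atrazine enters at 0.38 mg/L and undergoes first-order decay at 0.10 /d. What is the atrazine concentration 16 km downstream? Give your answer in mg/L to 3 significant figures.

Travel time t = 16 km / 0.15 m/s = 1.6e+04/0.15 = 1.067e+05 s = 1.235 d.
First-order decay: C = 0.38·exp(−0.10·1.235) = 0.38·0.8839 = 0.3359 mg/L.

0.336 mg/L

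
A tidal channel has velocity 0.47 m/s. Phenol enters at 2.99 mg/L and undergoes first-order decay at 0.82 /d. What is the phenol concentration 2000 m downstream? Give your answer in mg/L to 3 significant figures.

Travel time t = 2000 m / 0.47 m/s = 2000/0.47 = 4255 s = 0.04925 d.
First-order decay: C = 2.99·exp(−0.82·0.04925) = 2.99·0.9604 = 2.872 mg/L.

2.87 mg/L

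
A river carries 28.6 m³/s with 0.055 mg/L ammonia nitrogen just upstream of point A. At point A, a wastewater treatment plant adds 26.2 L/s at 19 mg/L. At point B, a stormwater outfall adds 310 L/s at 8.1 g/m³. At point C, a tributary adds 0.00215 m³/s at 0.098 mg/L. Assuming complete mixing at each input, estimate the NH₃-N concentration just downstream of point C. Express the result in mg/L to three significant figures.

0.158 mg/L

26.2 L/s = 0.0262 m³/s.
After input A: C = (28.6·0.055 + 0.0262·19) / 28.63 = 0.07234 mg/L.
310 L/s = 0.31 m³/s.
After input B: C = (28.63·0.07234 + 0.31·8.1) / 28.94 = 0.1583 mg/L.
After input C: C = (28.94·0.1583 + 0.00215·0.098) / 28.94 = 0.1583 mg/L.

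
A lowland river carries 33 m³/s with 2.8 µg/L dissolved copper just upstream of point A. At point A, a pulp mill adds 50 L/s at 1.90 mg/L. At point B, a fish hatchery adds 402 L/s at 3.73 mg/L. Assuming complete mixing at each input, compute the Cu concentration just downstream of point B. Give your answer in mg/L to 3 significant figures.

0.0504 mg/L

2.8 µg/L = 0.0028 mg/L.
50 L/s = 0.05 m³/s.
After input A: C = (33·0.0028 + 0.05·1.9) / 33.05 = 0.00567 mg/L.
402 L/s = 0.402 m³/s.
After input B: C = (33.05·0.00567 + 0.402·3.73) / 33.45 = 0.05043 mg/L.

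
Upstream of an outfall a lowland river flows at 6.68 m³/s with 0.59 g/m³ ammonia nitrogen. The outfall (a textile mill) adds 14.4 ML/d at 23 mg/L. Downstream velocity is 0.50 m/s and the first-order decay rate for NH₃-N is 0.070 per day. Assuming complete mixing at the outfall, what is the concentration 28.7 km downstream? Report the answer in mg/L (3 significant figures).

14.4 ML/d = 0.1667 m³/s.
After complete mixing, C₀ = (0.1667·23 + 6.68·0.59) / 6.847 = 1.136 mg/L.
Travel time t = 2.87e+04 m / 0.50 m/s = 5.74e+04 s = 0.6644 d.
C = 1.136·exp(−0.070·0.6644) = 1.136·0.9546 = 1.084 mg/L.

1.08 mg/L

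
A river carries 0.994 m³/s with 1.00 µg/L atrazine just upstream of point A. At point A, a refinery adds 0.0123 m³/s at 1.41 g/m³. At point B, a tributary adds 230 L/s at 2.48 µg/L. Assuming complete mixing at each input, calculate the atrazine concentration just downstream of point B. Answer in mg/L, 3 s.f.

1.00 µg/L = 0.001 mg/L.
After input A: C = (0.994·0.001 + 0.0123·1.41) / 1.006 = 0.01822 mg/L.
230 L/s = 0.23 m³/s.
2.48 µg/L = 0.00248 mg/L.
After input B: C = (1.006·0.01822 + 0.23·0.00248) / 1.236 = 0.01529 mg/L.

0.0153 mg/L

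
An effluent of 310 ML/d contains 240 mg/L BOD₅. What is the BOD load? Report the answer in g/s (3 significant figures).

861 g/s

310 ML/d = 3.588 m³/s.
Mass flux = Q·C = 3.588 m³/s × 240 g/m³ = 861.1 g/s.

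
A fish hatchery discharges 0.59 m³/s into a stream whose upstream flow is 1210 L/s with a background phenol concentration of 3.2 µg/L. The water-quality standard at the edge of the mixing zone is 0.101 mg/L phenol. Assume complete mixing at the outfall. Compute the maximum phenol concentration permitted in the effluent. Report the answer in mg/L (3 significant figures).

1210 L/s = 1.21 m³/s.
3.2 µg/L = 0.0032 mg/L.
Mass balance: 0.101·1.8 = 0.59·Cₑ + 1.21·0.0032.
Cₑ = (0.1818 − 0.003872) / 0.59 = 0.3016 mg/L.

0.302 mg/L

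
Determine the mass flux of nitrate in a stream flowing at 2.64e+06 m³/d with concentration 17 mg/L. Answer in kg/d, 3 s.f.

2.64e+06 m³/d = 30.56 m³/s.
Mass flux = Q·C = 30.56 m³/s × 17 g/m³ = 519.4 g/s.
= 519.4 g/s × 86.4 = 4.488e+04 kg/d.

44900 kg/d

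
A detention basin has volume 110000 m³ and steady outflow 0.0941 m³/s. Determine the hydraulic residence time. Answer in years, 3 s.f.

0.0370 yr

Q = 0.0941 m³/s × 3.156e+07 s/yr = 2.97e+06 m³/yr.
Hydraulic residence time τ = V/Q = 110000/2.97e+06 = 0.03704 yr.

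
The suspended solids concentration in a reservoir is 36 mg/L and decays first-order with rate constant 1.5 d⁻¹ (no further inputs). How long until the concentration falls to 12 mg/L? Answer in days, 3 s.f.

0.732 d

t = ln(C₀/C)/k = ln(36/12)/1.5 = 1.099/1.5 = 0.7324 d.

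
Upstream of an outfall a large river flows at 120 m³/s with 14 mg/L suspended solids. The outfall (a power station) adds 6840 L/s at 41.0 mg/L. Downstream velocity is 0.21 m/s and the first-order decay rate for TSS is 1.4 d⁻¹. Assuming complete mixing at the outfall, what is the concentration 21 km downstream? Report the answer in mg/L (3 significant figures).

3.06 mg/L

6840 L/s = 6.84 m³/s.
After complete mixing, C₀ = (6.84·41 + 120·14) / 126.8 = 15.46 mg/L.
Travel time t = 2.1e+04 m / 0.21 m/s = 1e+05 s = 1.157 d.
C = 15.46·exp(−1.4·1.157) = 15.46·0.1978 = 3.058 mg/L.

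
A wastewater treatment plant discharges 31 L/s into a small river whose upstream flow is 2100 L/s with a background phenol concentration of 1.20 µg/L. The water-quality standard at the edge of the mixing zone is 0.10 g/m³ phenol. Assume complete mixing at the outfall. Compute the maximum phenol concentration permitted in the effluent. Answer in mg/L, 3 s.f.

6.79 mg/L

31 L/s = 0.031 m³/s.
2100 L/s = 2.1 m³/s.
1.20 µg/L = 0.0012 mg/L.
Mass balance: 0.1·2.131 = 0.031·Cₑ + 2.1·0.0012.
Cₑ = (0.2131 − 0.00252) / 0.031 = 6.793 mg/L.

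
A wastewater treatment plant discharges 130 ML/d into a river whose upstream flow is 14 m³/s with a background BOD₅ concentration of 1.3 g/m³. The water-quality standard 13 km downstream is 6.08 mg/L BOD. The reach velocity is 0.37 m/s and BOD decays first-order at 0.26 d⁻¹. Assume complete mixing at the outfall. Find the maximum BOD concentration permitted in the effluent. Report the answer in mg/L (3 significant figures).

57.5 mg/L

130 ML/d = 1.505 m³/s.
Travel time to the compliance point: t = 1.3e+04/0.37 = 3.514e+04 s = 0.4067 d; decay factor exp(−0.26·0.4067) = 0.8997.
So the concentration just after mixing may be at most 6.08/0.8997 = 6.758 mg/L.
Mass balance: 6.758·15.5 = 1.505·Cₑ + 14·1.3.
Cₑ = (104.8 − 18.2) / 1.505 = 57.54 mg/L.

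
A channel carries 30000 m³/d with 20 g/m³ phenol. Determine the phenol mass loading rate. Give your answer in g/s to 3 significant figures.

30000 m³/d = 0.3472 m³/s.
Mass flux = Q·C = 0.3472 m³/s × 20 g/m³ = 6.944 g/s.

6.94 g/s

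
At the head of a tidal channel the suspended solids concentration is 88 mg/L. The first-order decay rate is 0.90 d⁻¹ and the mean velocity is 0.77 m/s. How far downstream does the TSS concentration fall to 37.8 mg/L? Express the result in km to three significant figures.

From C = C₀·e^(−kt), t = ln(C₀/C)/k = ln(88/37.8)/0.90 = 0.845/0.90 = 0.9389 d.
Distance = v·t = 0.77 m/s × 8.112e+04 s = 6.246e+04 m = 62.46 km.

62.5 km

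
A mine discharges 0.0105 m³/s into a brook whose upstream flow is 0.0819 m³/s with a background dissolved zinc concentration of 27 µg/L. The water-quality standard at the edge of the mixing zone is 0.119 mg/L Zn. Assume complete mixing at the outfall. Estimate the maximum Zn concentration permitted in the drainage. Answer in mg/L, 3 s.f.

27 µg/L = 0.027 mg/L.
Mass balance: 0.119·0.0924 = 0.0105·Cₑ + 0.0819·0.027.
Cₑ = (0.011 − 0.002211) / 0.0105 = 0.8366 mg/L.

0.837 mg/L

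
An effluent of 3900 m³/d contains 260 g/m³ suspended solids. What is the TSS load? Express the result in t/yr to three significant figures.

3900 m³/d = 0.04514 m³/s.
Mass flux = Q·C = 0.04514 m³/s × 260 g/m³ = 11.74 g/s.
= 11.74 g/s × 31.56 = 370.4 t/yr.

370 t/yr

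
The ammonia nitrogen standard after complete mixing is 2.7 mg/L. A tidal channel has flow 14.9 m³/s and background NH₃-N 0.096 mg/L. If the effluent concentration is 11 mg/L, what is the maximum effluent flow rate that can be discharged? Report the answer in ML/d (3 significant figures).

Mass balance at complete mixing: C_std·(Q_w + Q_r) = Q_w·C_e + Q_r·C_b.
Rearranging, Q_w = Q_r·(C_std − C_b)/(C_e − C_std) = 14.9·(2.7 − 0.096) / (11 − 2.7) = 4.675 m³/s.
= 403.9 ML/d.

404 ML/d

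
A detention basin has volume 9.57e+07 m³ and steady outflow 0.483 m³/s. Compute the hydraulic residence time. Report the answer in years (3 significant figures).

6.28 yr

Q = 0.483 m³/s × 3.156e+07 s/yr = 1.524e+07 m³/yr.
Hydraulic residence time τ = V/Q = 9.57e+07/1.524e+07 = 6.279 yr.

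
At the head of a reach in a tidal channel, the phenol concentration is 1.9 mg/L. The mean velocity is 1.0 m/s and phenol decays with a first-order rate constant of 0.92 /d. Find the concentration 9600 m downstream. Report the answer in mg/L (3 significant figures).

Travel time t = 9600 m / 1.0 m/s = 9600/1.0 = 9600 s = 0.1111 d.
First-order decay: C = 1.9·exp(−0.92·0.1111) = 1.9·0.9028 = 1.715 mg/L.

1.72 mg/L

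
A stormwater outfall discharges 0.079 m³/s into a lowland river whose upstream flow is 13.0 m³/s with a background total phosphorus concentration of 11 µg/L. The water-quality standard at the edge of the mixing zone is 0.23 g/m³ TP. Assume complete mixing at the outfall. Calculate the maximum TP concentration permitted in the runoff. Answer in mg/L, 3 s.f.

36.3 mg/L

11 µg/L = 0.011 mg/L.
Mass balance: 0.23·13.08 = 0.079·Cₑ + 13·0.011.
Cₑ = (3.008 − 0.143) / 0.079 = 36.27 mg/L.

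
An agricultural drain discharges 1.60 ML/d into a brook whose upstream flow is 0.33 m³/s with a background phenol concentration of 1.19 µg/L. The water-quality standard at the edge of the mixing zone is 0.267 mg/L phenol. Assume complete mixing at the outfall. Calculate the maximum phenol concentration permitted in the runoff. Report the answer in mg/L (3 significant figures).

5.00 mg/L

1.60 ML/d = 0.01852 m³/s.
1.19 µg/L = 0.00119 mg/L.
Mass balance: 0.267·0.3485 = 0.01852·Cₑ + 0.33·0.00119.
Cₑ = (0.09305 − 0.0003927) / 0.01852 = 5.004 mg/L.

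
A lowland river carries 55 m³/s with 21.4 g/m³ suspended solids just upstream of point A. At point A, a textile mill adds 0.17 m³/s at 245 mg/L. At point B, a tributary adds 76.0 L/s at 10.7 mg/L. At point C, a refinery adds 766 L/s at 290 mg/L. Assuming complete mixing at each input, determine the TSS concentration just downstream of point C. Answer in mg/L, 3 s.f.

25.7 mg/L

After input A: C = (55·21.4 + 0.17·245) / 55.17 = 22.09 mg/L.
76.0 L/s = 0.076 m³/s.
After input B: C = (55.17·22.09 + 0.076·10.7) / 55.25 = 22.07 mg/L.
766 L/s = 0.766 m³/s.
After input C: C = (55.25·22.07 + 0.766·290) / 56.01 = 25.74 mg/L.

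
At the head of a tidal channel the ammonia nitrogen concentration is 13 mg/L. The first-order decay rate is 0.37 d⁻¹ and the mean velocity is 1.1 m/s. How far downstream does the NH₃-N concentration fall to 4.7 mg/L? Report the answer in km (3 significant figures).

261 km

From C = C₀·e^(−kt), t = ln(C₀/C)/k = ln(13/4.7)/0.37 = 1.017/0.37 = 2.75 d.
Distance = v·t = 1.1 m/s × 2.376e+05 s = 2.613e+05 m = 261.3 km.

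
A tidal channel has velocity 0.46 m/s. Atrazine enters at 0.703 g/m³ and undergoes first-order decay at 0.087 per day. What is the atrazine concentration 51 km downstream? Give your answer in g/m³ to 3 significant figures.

Travel time t = 51 km / 0.46 m/s = 5.1e+04/0.46 = 1.109e+05 s = 1.283 d.
First-order decay: C = 0.703·exp(−0.087·1.283) = 0.703·0.8944 = 0.6287 g/m³.

0.629 g/m³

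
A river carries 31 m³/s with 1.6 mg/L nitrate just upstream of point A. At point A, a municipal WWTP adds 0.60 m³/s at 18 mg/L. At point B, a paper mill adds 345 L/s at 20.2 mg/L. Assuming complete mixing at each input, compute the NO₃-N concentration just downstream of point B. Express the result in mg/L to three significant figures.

After input A: C = (31·1.6 + 0.6·18) / 31.6 = 1.911 mg/L.
345 L/s = 0.345 m³/s.
After input B: C = (31.6·1.911 + 0.345·20.2) / 31.95 = 2.109 mg/L.

2.11 mg/L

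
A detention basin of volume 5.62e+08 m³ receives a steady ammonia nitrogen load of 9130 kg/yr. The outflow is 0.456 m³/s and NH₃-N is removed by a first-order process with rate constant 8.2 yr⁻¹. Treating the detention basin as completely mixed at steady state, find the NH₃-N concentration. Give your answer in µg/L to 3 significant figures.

Outflow Q = 0.456 m³/s × 3.156e+07 s/yr = 1.439e+07 m³/yr.
Steady-state CSTR mass balance: W = Q·C + k·V·C, so C = W/(Q + kV).
Q + kV = 1.439e+07 + 8.2·5.62e+08 = 4.623e+09 m³/yr.
C = 9130/4.623e+09 = 1.975e-06 kg/m³ = 0.001975 mg/L = 1.975 µg/L.

1.97 µg/L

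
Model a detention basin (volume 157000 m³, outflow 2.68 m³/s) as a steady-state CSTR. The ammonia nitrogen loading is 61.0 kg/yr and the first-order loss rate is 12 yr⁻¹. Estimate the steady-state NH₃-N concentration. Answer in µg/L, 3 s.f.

Outflow Q = 2.68 m³/s × 3.156e+07 s/yr = 8.457e+07 m³/yr.
Steady-state CSTR mass balance: W = Q·C + k·V·C, so C = W/(Q + kV).
Q + kV = 8.457e+07 + 12·157000 = 8.646e+07 m³/yr.
C = 61.0/8.646e+07 = 7.055e-07 kg/m³ = 0.0007055 mg/L = 0.7055 µg/L.

0.706 µg/L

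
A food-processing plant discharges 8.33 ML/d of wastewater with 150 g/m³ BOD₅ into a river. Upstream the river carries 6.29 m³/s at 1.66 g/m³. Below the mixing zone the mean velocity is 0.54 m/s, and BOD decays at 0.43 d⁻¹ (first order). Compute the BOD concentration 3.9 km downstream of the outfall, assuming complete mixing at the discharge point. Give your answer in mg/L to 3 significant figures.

8.33 ML/d = 0.09641 m³/s.
After complete mixing, C₀ = (0.09641·150 + 6.29·1.66) / 6.386 = 3.899 mg/L.
Travel time t = 3900 m / 0.54 m/s = 7222 s = 0.08359 d.
C = 3.899·exp(−0.43·0.08359) = 3.899·0.9647 = 3.762 mg/L.

3.76 mg/L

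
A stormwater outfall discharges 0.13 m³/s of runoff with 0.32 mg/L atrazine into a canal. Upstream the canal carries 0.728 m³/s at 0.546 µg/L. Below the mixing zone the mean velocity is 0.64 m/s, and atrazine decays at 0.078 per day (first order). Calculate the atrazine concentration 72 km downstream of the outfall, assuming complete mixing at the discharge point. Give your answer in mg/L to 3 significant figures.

0.546 µg/L = 0.000546 mg/L.
After complete mixing, C₀ = (0.13·0.32 + 0.728·0.000546) / 0.858 = 0.04895 mg/L.
Travel time t = 7.2e+04 m / 0.64 m/s = 1.125e+05 s = 1.302 d.
C = 0.04895·exp(−0.078·1.302) = 0.04895·0.9034 = 0.04422 mg/L.

0.0442 mg/L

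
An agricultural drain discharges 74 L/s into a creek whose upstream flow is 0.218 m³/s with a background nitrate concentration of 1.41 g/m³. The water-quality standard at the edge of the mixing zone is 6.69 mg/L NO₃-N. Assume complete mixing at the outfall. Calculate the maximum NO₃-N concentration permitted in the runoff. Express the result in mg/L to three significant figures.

22.2 mg/L

74 L/s = 0.074 m³/s.
Mass balance: 6.69·0.292 = 0.074·Cₑ + 0.218·1.41.
Cₑ = (1.953 − 0.3074) / 0.074 = 22.24 mg/L.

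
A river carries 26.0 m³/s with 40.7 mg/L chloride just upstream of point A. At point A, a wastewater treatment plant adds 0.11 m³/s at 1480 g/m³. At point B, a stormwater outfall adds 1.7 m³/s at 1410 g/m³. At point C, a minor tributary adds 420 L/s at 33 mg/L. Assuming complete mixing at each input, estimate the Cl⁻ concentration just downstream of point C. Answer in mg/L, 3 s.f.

After input A: C = (26·40.7 + 0.11·1480) / 26.11 = 46.76 mg/L.
After input B: C = (26.11·46.76 + 1.7·1410) / 27.81 = 130.1 mg/L.
420 L/s = 0.42 m³/s.
After input C: C = (27.81·130.1 + 0.42·33) / 28.23 = 128.7 mg/L.

129 mg/L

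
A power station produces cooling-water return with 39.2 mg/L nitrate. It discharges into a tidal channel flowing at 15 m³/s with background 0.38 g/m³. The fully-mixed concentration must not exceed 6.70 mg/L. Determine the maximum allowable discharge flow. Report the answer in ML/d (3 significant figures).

Mass balance at complete mixing: C_std·(Q_w + Q_r) = Q_w·C_e + Q_r·C_b.
Rearranging, Q_w = Q_r·(C_std − C_b)/(C_e − C_std) = 15·(6.7 − 0.38) / (39.2 − 6.7) = 2.917 m³/s.
= 252 ML/d.

252 ML/d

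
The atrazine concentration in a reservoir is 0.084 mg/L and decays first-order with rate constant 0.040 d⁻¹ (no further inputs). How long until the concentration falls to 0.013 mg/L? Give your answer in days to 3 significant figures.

t = ln(C₀/C)/k = ln(0.084/0.013)/0.040 = 1.866/0.040 = 46.65 d.

46.6 d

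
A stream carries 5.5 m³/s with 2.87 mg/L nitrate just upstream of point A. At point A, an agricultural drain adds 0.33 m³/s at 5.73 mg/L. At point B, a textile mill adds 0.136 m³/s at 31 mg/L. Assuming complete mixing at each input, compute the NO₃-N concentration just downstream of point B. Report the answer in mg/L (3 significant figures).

After input A: C = (5.5·2.87 + 0.33·5.73) / 5.83 = 3.032 mg/L.
After input B: C = (5.83·3.032 + 0.136·31) / 5.966 = 3.669 mg/L.

3.67 mg/L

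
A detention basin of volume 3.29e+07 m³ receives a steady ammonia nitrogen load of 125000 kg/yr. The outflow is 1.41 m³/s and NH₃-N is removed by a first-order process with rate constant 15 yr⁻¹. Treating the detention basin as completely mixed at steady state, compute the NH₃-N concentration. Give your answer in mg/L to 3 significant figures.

0.232 mg/L

Outflow Q = 1.41 m³/s × 3.156e+07 s/yr = 4.45e+07 m³/yr.
Steady-state CSTR mass balance: W = Q·C + k·V·C, so C = W/(Q + kV).
Q + kV = 4.45e+07 + 15·3.29e+07 = 5.38e+08 m³/yr.
C = 125000/5.38e+08 = 0.0002323 kg/m³ = 0.2323 mg/L.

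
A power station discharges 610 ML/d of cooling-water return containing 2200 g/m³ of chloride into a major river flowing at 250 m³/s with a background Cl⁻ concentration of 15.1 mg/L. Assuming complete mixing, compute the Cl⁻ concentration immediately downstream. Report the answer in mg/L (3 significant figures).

75.1 mg/L

610 ML/d = 7.06 m³/s.
By mass balance at complete mixing, C = (7.06·2200 + 250·15.1) / (7.06 + 250) = 1.931e+04/257.1 = 75.11 mg/L.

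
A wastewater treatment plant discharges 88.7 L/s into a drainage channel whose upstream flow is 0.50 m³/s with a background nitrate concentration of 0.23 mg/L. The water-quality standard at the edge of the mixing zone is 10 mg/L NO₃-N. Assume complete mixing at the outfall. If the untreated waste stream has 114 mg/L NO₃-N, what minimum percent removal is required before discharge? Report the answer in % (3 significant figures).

42.9 %

88.7 L/s = 0.0887 m³/s.
Mass balance: 10·0.5887 = 0.0887·Cₑ + 0.5·0.23.
Cₑ = (5.887 − 0.115) / 0.0887 = 65.07 mg/L.
Required removal = 1 − 65.07/114 = 42.92 %.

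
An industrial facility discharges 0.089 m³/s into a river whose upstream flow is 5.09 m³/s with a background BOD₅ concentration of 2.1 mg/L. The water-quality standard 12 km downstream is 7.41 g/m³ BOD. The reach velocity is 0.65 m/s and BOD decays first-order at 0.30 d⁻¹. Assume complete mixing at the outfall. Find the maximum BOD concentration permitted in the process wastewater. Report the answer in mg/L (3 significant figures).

340 mg/L

Travel time to the compliance point: t = 1.2e+04/0.65 = 1.846e+04 s = 0.2137 d; decay factor exp(−0.30·0.2137) = 0.9379.
So the concentration just after mixing may be at most 7.41/0.9379 = 7.901 mg/L.
Mass balance: 7.901·5.179 = 0.089·Cₑ + 5.09·2.1.
Cₑ = (40.92 − 10.69) / 0.089 = 339.6 mg/L.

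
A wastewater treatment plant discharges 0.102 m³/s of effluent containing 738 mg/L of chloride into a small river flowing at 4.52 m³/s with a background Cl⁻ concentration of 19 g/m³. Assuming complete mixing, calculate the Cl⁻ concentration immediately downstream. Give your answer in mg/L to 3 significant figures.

34.9 mg/L

Conservation of mass across the mixing zone: C = (0.102·738 + 4.52·19) / (0.102 + 4.52) = 161.2/4.622 = 34.87 mg/L.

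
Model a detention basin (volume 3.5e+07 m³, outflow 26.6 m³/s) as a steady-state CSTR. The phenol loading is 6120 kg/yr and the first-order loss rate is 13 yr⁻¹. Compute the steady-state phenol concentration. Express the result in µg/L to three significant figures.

4.73 µg/L

Outflow Q = 26.6 m³/s × 3.156e+07 s/yr = 8.394e+08 m³/yr.
Steady-state CSTR mass balance: W = Q·C + k·V·C, so C = W/(Q + kV).
Q + kV = 8.394e+08 + 13·3.5e+07 = 1.294e+09 m³/yr.
C = 6120/1.294e+09 = 4.728e-06 kg/m³ = 0.004728 mg/L = 4.728 µg/L.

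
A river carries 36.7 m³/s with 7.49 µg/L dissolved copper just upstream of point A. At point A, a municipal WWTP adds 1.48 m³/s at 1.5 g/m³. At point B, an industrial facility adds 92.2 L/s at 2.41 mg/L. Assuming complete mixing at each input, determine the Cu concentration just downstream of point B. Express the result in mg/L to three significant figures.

0.0710 mg/L

7.49 µg/L = 0.00749 mg/L.
After input A: C = (36.7·0.00749 + 1.48·1.5) / 38.18 = 0.06535 mg/L.
92.2 L/s = 0.0922 m³/s.
After input B: C = (38.18·0.06535 + 0.0922·2.41) / 38.27 = 0.07099 mg/L.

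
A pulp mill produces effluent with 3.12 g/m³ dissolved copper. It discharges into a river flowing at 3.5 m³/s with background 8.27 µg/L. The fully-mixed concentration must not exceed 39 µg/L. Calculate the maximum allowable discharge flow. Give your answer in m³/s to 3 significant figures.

0.0349 m³/s

8.27 µg/L = 0.00827 mg/L.
39 µg/L = 0.039 mg/L.
Mass balance at complete mixing: C_std·(Q_w + Q_r) = Q_w·C_e + Q_r·C_b.
Rearranging, Q_w = Q_r·(C_std − C_b)/(C_e − C_std) = 3.5·(0.039 − 0.00827) / (3.12 − 0.039) = 0.03491 m³/s.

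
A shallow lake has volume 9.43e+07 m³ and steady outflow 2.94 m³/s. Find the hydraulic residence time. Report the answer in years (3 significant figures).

1.02 yr

Q = 2.94 m³/s × 3.156e+07 s/yr = 9.278e+07 m³/yr.
Hydraulic residence time τ = V/Q = 9.43e+07/9.278e+07 = 1.016 yr.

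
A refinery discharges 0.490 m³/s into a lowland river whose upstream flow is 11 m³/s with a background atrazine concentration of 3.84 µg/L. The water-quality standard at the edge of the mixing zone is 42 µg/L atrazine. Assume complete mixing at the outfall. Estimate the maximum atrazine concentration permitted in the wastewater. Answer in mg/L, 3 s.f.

0.899 mg/L

3.84 µg/L = 0.00384 mg/L.
42 µg/L = 0.042 mg/L.
Mass balance: 0.042·11.49 = 0.49·Cₑ + 11·0.00384.
Cₑ = (0.4826 − 0.04224) / 0.49 = 0.8987 mg/L.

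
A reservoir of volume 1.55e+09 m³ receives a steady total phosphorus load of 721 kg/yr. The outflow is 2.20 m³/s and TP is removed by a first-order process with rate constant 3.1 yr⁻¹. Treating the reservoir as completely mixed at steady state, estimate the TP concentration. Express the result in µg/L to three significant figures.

Outflow Q = 2.20 m³/s × 3.156e+07 s/yr = 6.943e+07 m³/yr.
Steady-state CSTR mass balance: W = Q·C + k·V·C, so C = W/(Q + kV).
Q + kV = 6.943e+07 + 3.1·1.55e+09 = 4.874e+09 m³/yr.
C = 721/4.874e+09 = 1.479e-07 kg/m³ = 0.0001479 mg/L = 0.1479 µg/L.

0.148 µg/L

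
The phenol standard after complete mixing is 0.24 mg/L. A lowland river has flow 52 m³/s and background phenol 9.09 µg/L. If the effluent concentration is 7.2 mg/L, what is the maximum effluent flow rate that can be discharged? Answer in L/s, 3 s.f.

9.09 µg/L = 0.00909 mg/L.
Mass balance at complete mixing: C_std·(Q_w + Q_r) = Q_w·C_e + Q_r·C_b.
Rearranging, Q_w = Q_r·(C_std − C_b)/(C_e − C_std) = 52·(0.24 − 0.00909) / (7.2 − 0.24) = 1.725 m³/s.
= 1725 L/s.

1730 L/s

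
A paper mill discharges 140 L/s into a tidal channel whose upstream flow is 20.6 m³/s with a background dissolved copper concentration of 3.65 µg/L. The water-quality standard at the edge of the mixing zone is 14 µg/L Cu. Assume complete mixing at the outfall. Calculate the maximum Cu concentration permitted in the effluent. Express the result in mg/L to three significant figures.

1.54 mg/L

140 L/s = 0.14 m³/s.
3.65 µg/L = 0.00365 mg/L.
14 µg/L = 0.014 mg/L.
Mass balance: 0.014·20.74 = 0.14·Cₑ + 20.6·0.00365.
Cₑ = (0.2904 − 0.07519) / 0.14 = 1.537 mg/L.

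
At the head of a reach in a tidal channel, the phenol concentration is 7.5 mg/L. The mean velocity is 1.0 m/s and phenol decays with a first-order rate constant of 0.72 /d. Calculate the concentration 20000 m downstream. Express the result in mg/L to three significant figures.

6.35 mg/L

Travel time t = 20000 m / 1.0 m/s = 2e+04/1.0 = 2e+04 s = 0.2315 d.
First-order decay: C = 7.5·exp(−0.72·0.2315) = 7.5·0.8465 = 6.349 mg/L.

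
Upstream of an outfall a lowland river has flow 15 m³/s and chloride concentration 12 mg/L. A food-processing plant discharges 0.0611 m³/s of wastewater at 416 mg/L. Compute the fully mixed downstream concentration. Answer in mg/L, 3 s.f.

By mass balance at complete mixing, C = (0.0611·416 + 15·12) / (0.0611 + 15) = 205.4/15.06 = 13.64 mg/L.

13.6 mg/L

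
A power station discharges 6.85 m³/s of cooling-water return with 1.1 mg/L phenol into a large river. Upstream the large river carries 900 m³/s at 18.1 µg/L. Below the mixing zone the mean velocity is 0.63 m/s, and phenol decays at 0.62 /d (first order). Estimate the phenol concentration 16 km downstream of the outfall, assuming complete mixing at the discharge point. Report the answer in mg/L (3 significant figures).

0.0219 mg/L

18.1 µg/L = 0.0181 mg/L.
After complete mixing, C₀ = (6.85·1.1 + 900·0.0181) / 906.9 = 0.02627 mg/L.
Travel time t = 1.6e+04 m / 0.63 m/s = 2.54e+04 s = 0.2939 d.
C = 0.02627·exp(−0.62·0.2939) = 0.02627·0.8334 = 0.0219 mg/L.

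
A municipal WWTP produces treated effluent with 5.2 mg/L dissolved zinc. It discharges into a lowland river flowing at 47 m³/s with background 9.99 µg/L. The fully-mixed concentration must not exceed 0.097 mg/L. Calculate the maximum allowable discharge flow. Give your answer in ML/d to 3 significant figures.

69.2 ML/d

9.99 µg/L = 0.00999 mg/L.
Mass balance at complete mixing: C_std·(Q_w + Q_r) = Q_w·C_e + Q_r·C_b.
Rearranging, Q_w = Q_r·(C_std − C_b)/(C_e − C_std) = 47·(0.097 − 0.00999) / (5.2 − 0.097) = 0.8014 m³/s.
= 69.24 ML/d.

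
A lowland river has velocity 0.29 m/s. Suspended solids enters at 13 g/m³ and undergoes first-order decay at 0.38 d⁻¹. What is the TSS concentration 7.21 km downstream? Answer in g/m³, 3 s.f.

Travel time t = 7.21 km / 0.29 m/s = 7210/0.29 = 2.486e+04 s = 0.2878 d.
First-order decay: C = 13·exp(−0.38·0.2878) = 13·0.8964 = 11.65 g/m³.

11.7 g/m³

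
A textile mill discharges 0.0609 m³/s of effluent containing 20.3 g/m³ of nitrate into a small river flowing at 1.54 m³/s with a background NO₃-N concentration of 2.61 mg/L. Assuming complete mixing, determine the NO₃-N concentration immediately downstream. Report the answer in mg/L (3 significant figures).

Conservation of mass across the mixing zone: C = (0.0609·20.3 + 1.54·2.61) / (0.0609 + 1.54) = 5.256/1.601 = 3.283 mg/L.

3.28 mg/L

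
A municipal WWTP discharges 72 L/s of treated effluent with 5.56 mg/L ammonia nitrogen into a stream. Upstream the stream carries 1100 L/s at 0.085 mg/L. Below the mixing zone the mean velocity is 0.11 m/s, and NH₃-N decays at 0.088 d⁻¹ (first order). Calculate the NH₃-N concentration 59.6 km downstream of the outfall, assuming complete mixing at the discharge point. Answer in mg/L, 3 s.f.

0.243 mg/L

72 L/s = 0.072 m³/s.
1100 L/s = 1.1 m³/s.
After complete mixing, C₀ = (0.072·5.56 + 1.1·0.085) / 1.172 = 0.4213 mg/L.
Travel time t = 5.96e+04 m / 0.11 m/s = 5.418e+05 s = 6.271 d.
C = 0.4213·exp(−0.088·6.271) = 0.4213·0.5759 = 0.2426 mg/L.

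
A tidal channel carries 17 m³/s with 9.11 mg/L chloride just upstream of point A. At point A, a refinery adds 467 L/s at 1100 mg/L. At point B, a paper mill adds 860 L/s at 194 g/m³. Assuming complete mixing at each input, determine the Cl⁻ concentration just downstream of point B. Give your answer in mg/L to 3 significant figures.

467 L/s = 0.467 m³/s.
After input A: C = (17·9.11 + 0.467·1100) / 17.47 = 38.28 mg/L.
860 L/s = 0.86 m³/s.
After input B: C = (17.47·38.28 + 0.86·194) / 18.33 = 45.58 mg/L.

45.6 mg/L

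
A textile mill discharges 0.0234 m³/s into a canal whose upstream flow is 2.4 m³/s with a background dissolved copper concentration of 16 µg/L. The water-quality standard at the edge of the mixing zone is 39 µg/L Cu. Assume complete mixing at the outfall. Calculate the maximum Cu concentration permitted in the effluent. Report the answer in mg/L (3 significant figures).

2.40 mg/L

16 µg/L = 0.016 mg/L.
39 µg/L = 0.039 mg/L.
Mass balance: 0.039·2.423 = 0.0234·Cₑ + 2.4·0.016.
Cₑ = (0.09451 − 0.0384) / 0.0234 = 2.398 mg/L.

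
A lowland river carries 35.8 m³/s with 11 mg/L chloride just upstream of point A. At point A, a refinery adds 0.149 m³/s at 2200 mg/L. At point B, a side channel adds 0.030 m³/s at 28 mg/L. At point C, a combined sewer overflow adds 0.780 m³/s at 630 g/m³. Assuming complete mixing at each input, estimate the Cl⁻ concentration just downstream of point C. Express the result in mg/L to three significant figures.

33.0 mg/L

After input A: C = (35.8·11 + 0.149·2200) / 35.95 = 20.07 mg/L.
After input B: C = (35.95·20.07 + 0.03·28) / 35.98 = 20.08 mg/L.
After input C: C = (35.98·20.08 + 0.78·630) / 36.76 = 33.02 mg/L.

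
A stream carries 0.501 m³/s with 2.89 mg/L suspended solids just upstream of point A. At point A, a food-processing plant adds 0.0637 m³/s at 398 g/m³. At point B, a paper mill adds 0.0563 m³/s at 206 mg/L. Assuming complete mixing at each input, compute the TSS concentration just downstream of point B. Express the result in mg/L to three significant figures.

61.8 mg/L

After input A: C = (0.501·2.89 + 0.0637·398) / 0.5647 = 47.46 mg/L.
After input B: C = (0.5647·47.46 + 0.0563·206) / 0.621 = 61.83 mg/L.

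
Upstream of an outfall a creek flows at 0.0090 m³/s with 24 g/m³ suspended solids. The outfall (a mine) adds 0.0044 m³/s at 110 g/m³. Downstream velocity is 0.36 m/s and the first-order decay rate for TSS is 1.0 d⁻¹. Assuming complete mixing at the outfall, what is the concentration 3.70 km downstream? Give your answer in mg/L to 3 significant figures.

46.4 mg/L

After complete mixing, C₀ = (0.0044·110 + 0.009·24) / 0.0134 = 52.24 mg/L.
Travel time t = 3700 m / 0.36 m/s = 1.028e+04 s = 0.119 d.
C = 52.24·exp(−1.0·0.119) = 52.24·0.8878 = 46.38 mg/L.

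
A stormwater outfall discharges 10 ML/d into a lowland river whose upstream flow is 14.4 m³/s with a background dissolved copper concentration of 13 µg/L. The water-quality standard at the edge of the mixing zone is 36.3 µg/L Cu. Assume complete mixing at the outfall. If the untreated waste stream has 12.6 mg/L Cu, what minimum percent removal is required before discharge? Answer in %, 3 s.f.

76.7 %

10 ML/d = 0.1157 m³/s.
13 µg/L = 0.013 mg/L.
36.3 µg/L = 0.0363 mg/L.
Mass balance: 0.0363·14.52 = 0.1157·Cₑ + 14.4·0.013.
Cₑ = (0.5269 − 0.1872) / 0.1157 = 2.935 mg/L.
Required removal = 1 − 2.935/12.6 = 76.7 %.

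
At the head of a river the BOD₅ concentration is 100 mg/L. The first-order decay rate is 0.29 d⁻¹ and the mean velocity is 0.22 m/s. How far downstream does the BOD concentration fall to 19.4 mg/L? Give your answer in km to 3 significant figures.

From C = C₀·e^(−kt), t = ln(C₀/C)/k = ln(100/19.4)/0.29 = 1.64/0.29 = 5.655 d.
Distance = v·t = 0.22 m/s × 4.886e+05 s = 1.075e+05 m = 107.5 km.

107 km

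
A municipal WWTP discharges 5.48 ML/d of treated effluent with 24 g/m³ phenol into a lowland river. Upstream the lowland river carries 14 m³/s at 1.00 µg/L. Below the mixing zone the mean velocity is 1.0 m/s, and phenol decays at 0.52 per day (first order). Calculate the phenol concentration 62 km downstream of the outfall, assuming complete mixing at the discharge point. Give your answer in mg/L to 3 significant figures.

5.48 ML/d = 0.06343 m³/s.
1.00 µg/L = 0.001 mg/L.
After complete mixing, C₀ = (0.06343·24 + 14·0.001) / 14.06 = 0.1092 mg/L.
Travel time t = 6.2e+04 m / 1.0 m/s = 6.2e+04 s = 0.7176 d.
C = 0.1092·exp(−0.52·0.7176) = 0.1092·0.6886 = 0.07522 mg/L.

0.0752 mg/L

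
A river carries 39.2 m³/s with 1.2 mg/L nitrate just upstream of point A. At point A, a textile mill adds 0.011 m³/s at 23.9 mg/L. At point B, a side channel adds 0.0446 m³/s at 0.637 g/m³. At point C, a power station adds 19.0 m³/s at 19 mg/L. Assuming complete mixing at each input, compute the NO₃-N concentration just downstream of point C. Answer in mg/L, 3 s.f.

After input A: C = (39.2·1.2 + 0.011·23.9) / 39.21 = 1.206 mg/L.
After input B: C = (39.21·1.206 + 0.0446·0.637) / 39.26 = 1.206 mg/L.
After input C: C = (39.26·1.206 + 19·19) / 58.26 = 7.009 mg/L.

7.01 mg/L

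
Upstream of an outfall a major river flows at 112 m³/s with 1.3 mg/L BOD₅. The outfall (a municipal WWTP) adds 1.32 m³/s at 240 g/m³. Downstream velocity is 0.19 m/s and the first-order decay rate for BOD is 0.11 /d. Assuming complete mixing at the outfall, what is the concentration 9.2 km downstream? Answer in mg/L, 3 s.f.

After complete mixing, C₀ = (1.32·240 + 112·1.3) / 113.3 = 4.08 mg/L.
Travel time t = 9200 m / 0.19 m/s = 4.842e+04 s = 0.5604 d.
C = 4.08·exp(−0.11·0.5604) = 4.08·0.9402 = 3.837 mg/L.

3.84 mg/L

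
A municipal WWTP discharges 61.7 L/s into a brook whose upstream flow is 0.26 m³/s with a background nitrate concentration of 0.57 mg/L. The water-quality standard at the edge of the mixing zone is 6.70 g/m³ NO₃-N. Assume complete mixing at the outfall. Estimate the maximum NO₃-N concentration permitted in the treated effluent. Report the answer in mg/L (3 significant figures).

32.5 mg/L

61.7 L/s = 0.0617 m³/s.
Mass balance: 6.7·0.3217 = 0.0617·Cₑ + 0.26·0.57.
Cₑ = (2.155 − 0.1482) / 0.0617 = 32.53 mg/L.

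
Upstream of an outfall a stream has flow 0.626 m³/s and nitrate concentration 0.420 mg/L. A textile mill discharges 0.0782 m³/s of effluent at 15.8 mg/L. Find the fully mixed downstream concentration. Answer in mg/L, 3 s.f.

By mass balance at complete mixing, C = (0.0782·15.8 + 0.626·0.42) / (0.0782 + 0.626) = 1.498/0.7042 = 2.128 mg/L.

2.13 mg/L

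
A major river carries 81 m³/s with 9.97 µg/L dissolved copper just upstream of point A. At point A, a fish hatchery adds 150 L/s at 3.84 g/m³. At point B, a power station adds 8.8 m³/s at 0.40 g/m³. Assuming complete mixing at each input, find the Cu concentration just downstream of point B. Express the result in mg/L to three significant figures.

9.97 µg/L = 0.00997 mg/L.
150 L/s = 0.15 m³/s.
After input A: C = (81·0.00997 + 0.15·3.84) / 81.15 = 0.01705 mg/L.
After input B: C = (81.15·0.01705 + 8.8·0.4) / 89.95 = 0.05451 mg/L.

0.0545 mg/L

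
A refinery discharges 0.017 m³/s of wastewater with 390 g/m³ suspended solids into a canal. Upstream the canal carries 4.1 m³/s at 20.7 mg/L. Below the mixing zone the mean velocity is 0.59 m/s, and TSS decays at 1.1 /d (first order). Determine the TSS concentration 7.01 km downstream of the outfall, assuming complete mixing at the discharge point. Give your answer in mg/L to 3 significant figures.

19.1 mg/L

After complete mixing, C₀ = (0.017·390 + 4.1·20.7) / 4.117 = 22.22 mg/L.
Travel time t = 7010 m / 0.59 m/s = 1.188e+04 s = 0.1375 d.
C = 22.22·exp(−1.1·0.1375) = 22.22·0.8596 = 19.1 mg/L.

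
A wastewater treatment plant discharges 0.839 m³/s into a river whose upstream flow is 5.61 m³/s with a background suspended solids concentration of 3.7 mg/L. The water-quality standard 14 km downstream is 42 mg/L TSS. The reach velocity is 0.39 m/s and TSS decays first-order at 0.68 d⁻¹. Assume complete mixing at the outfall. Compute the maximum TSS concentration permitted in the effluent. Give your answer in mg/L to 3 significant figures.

403 mg/L

Travel time to the compliance point: t = 1.4e+04/0.39 = 3.59e+04 s = 0.4155 d; decay factor exp(−0.68·0.4155) = 0.7539.
So the concentration just after mixing may be at most 42/0.7539 = 55.71 mg/L.
Mass balance: 55.71·6.449 = 0.839·Cₑ + 5.61·3.7.
Cₑ = (359.3 − 20.76) / 0.839 = 403.5 mg/L.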